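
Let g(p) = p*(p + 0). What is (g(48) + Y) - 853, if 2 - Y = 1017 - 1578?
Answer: 2014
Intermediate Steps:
Y = 563 (Y = 2 - (1017 - 1578) = 2 - 1*(-561) = 2 + 561 = 563)
g(p) = p² (g(p) = p*p = p²)
(g(48) + Y) - 853 = (48² + 563) - 853 = (2304 + 563) - 853 = 2867 - 853 = 2014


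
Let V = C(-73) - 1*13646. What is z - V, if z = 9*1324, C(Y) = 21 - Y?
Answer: 25468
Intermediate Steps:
z = 11916
V = -13552 (V = (21 - 1*(-73)) - 1*13646 = (21 + 73) - 13646 = 94 - 13646 = -13552)
z - V = 11916 - 1*(-13552) = 11916 + 13552 = 25468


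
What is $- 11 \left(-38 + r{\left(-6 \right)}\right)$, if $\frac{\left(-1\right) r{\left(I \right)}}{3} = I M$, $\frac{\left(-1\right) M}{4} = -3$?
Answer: $-1958$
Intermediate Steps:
$M = 12$ ($M = \left(-4\right) \left(-3\right) = 12$)
$r{\left(I \right)} = - 36 I$ ($r{\left(I \right)} = - 3 I 12 = - 3 \cdot 12 I = - 36 I$)
$- 11 \left(-38 + r{\left(-6 \right)}\right) = - 11 \left(-38 - -216\right) = - 11 \left(-38 + 216\right) = \left(-11\right) 178 = -1958$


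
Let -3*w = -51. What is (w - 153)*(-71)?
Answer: 9656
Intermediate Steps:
w = 17 (w = -⅓*(-51) = 17)
(w - 153)*(-71) = (17 - 153)*(-71) = -136*(-71) = 9656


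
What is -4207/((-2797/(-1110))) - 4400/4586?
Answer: -10713936010/6413521 ≈ -1670.5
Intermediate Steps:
-4207/((-2797/(-1110))) - 4400/4586 = -4207/((-2797*(-1/1110))) - 4400*1/4586 = -4207/2797/1110 - 2200/2293 = -4207*1110/2797 - 2200/2293 = -4669770/2797 - 2200/2293 = -10713936010/6413521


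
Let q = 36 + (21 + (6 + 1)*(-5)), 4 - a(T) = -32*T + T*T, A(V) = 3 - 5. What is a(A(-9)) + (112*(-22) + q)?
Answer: -2506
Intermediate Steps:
A(V) = -2
a(T) = 4 - T**2 + 32*T (a(T) = 4 - (-32*T + T*T) = 4 - (-32*T + T**2) = 4 - (T**2 - 32*T) = 4 + (-T**2 + 32*T) = 4 - T**2 + 32*T)
q = 22 (q = 36 + (21 + 7*(-5)) = 36 + (21 - 35) = 36 - 14 = 22)
a(A(-9)) + (112*(-22) + q) = (4 - 1*(-2)**2 + 32*(-2)) + (112*(-22) + 22) = (4 - 1*4 - 64) + (-2464 + 22) = (4 - 4 - 64) - 2442 = -64 - 2442 = -2506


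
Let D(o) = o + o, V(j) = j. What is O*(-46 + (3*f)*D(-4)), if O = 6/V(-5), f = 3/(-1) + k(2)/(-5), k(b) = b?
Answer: -1068/25 ≈ -42.720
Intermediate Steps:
D(o) = 2*o
f = -17/5 (f = 3/(-1) + 2/(-5) = 3*(-1) + 2*(-⅕) = -3 - ⅖ = -17/5 ≈ -3.4000)
O = -6/5 (O = 6/(-5) = 6*(-⅕) = -6/5 ≈ -1.2000)
O*(-46 + (3*f)*D(-4)) = -6*(-46 + (3*(-17/5))*(2*(-4)))/5 = -6*(-46 - 51/5*(-8))/5 = -6*(-46 + 408/5)/5 = -6/5*178/5 = -1068/25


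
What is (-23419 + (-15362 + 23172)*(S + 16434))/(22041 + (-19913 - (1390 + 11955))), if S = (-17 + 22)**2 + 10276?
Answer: -208776931/11217 ≈ -18613.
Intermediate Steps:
S = 10301 (S = 5**2 + 10276 = 25 + 10276 = 10301)
(-23419 + (-15362 + 23172)*(S + 16434))/(22041 + (-19913 - (1390 + 11955))) = (-23419 + (-15362 + 23172)*(10301 + 16434))/(22041 + (-19913 - (1390 + 11955))) = (-23419 + 7810*26735)/(22041 + (-19913 - 1*13345)) = (-23419 + 208800350)/(22041 + (-19913 - 13345)) = 208776931/(22041 - 33258) = 208776931/(-11217) = 208776931*(-1/11217) = -208776931/11217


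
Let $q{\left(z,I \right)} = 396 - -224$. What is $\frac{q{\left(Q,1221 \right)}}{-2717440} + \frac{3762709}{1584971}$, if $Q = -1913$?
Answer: $\frac{511197663147}{215353179712} \approx 2.3738$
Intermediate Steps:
$q{\left(z,I \right)} = 620$ ($q{\left(z,I \right)} = 396 + 224 = 620$)
$\frac{q{\left(Q,1221 \right)}}{-2717440} + \frac{3762709}{1584971} = \frac{620}{-2717440} + \frac{3762709}{1584971} = 620 \left(- \frac{1}{2717440}\right) + 3762709 \cdot \frac{1}{1584971} = - \frac{31}{135872} + \frac{3762709}{1584971} = \frac{511197663147}{215353179712}$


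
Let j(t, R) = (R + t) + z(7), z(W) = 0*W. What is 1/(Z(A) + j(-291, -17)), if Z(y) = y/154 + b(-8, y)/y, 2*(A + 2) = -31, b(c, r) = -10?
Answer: -308/94723 ≈ -0.0032516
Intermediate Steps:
A = -35/2 (A = -2 + (1/2)*(-31) = -2 - 31/2 = -35/2 ≈ -17.500)
z(W) = 0
Z(y) = -10/y + y/154 (Z(y) = y/154 - 10/y = -10/y + y/154)
j(t, R) = R + t (j(t, R) = (R + t) + 0 = R + t)
1/(Z(A) + j(-291, -17)) = 1/((-10/(-35/2) + (1/154)*(-35/2)) + (-17 - 291)) = 1/((-10*(-2/35) - 5/44) - 308) = 1/((4/7 - 5/44) - 308) = 1/(141/308 - 308) = 1/(-94723/308) = -308/94723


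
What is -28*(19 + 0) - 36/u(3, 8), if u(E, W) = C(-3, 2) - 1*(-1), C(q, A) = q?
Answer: -514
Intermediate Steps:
u(E, W) = -2 (u(E, W) = -3 - 1*(-1) = -3 + 1 = -2)
-28*(19 + 0) - 36/u(3, 8) = -28*(19 + 0) - 36/(-2) = -28*19 - 36*(-½) = -532 + 18 = -514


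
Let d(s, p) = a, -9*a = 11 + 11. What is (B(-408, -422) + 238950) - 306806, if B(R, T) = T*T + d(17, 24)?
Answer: 992030/9 ≈ 1.1023e+5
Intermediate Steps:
a = -22/9 (a = -(11 + 11)/9 = -1/9*22 = -22/9 ≈ -2.4444)
d(s, p) = -22/9
B(R, T) = -22/9 + T**2 (B(R, T) = T*T - 22/9 = T**2 - 22/9 = -22/9 + T**2)
(B(-408, -422) + 238950) - 306806 = ((-22/9 + (-422)**2) + 238950) - 306806 = ((-22/9 + 178084) + 238950) - 306806 = (1602734/9 + 238950) - 306806 = 3753284/9 - 306806 = 992030/9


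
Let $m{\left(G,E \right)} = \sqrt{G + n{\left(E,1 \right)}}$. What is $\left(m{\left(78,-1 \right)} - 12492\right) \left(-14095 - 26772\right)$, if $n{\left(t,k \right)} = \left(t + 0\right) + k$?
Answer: $510510564 - 40867 \sqrt{78} \approx 5.1015 \cdot 10^{8}$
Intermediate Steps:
$n{\left(t,k \right)} = k + t$ ($n{\left(t,k \right)} = t + k = k + t$)
$m{\left(G,E \right)} = \sqrt{1 + E + G}$ ($m{\left(G,E \right)} = \sqrt{G + \left(1 + E\right)} = \sqrt{1 + E + G}$)
$\left(m{\left(78,-1 \right)} - 12492\right) \left(-14095 - 26772\right) = \left(\sqrt{1 - 1 + 78} - 12492\right) \left(-14095 - 26772\right) = \left(\sqrt{78} - 12492\right) \left(-40867\right) = \left(-12492 + \sqrt{78}\right) \left(-40867\right) = 510510564 - 40867 \sqrt{78}$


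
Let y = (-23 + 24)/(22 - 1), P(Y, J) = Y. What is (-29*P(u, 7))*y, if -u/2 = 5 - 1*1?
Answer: 232/21 ≈ 11.048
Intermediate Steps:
u = -8 (u = -2*(5 - 1*1) = -2*(5 - 1) = -2*4 = -8)
y = 1/21 ≈ 0.047619
(-29*P(u, 7))*y = -29*(-8)*(1/21) = 232*(1/21) = 232/21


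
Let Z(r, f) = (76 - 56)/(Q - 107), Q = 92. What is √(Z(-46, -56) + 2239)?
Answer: 7*√411/3 ≈ 47.304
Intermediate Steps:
Z(r, f) = -4/3 (Z(r, f) = (76 - 56)/(92 - 107) = 20/(-15) = 20*(-1/15) = -4/3)
√(Z(-46, -56) + 2239) = √(-4/3 + 2239) = √(6713/3) = 7*√411/3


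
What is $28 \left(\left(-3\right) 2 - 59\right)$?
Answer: $-1820$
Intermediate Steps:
$28 \left(\left(-3\right) 2 - 59\right) = 28 \left(-6 - 59\right) = 28 \left(-65\right) = -1820$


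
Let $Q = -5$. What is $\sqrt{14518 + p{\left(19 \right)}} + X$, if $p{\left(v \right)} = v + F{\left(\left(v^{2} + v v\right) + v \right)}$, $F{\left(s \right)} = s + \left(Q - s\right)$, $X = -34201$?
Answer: $-34201 + 2 \sqrt{3633} \approx -34080.0$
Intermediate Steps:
$F{\left(s \right)} = -5$ ($F{\left(s \right)} = s - \left(5 + s\right) = -5$)
$p{\left(v \right)} = -5 + v$ ($p{\left(v \right)} = v - 5 = -5 + v$)
$\sqrt{14518 + p{\left(19 \right)}} + X = \sqrt{14518 + \left(-5 + 19\right)} - 34201 = \sqrt{14518 + 14} - 34201 = \sqrt{14532} - 34201 = 2 \sqrt{3633} - 34201 = -34201 + 2 \sqrt{3633}$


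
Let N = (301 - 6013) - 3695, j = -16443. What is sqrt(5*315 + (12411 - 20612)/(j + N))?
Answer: sqrt(42106497334)/5170 ≈ 39.690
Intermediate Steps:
N = -9407 (N = -5712 - 3695 = -9407)
sqrt(5*315 + (12411 - 20612)/(j + N)) = sqrt(5*315 + (12411 - 20612)/(-16443 - 9407)) = sqrt(1575 - 8201/(-25850)) = sqrt(1575 - 8201*(-1/25850)) = sqrt(1575 + 8201/25850) = sqrt(40721951/25850) = sqrt(42106497334)/5170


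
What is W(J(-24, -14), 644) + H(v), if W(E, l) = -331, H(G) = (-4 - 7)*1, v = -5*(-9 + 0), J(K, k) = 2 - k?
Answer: -342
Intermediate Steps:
v = 45 (v = -5*(-9) = 45)
H(G) = -11 (H(G) = -11*1 = -11)
W(J(-24, -14), 644) + H(v) = -331 - 11 = -342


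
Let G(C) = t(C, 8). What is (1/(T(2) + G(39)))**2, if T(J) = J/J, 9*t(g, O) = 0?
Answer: 1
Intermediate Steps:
t(g, O) = 0 (t(g, O) = (1/9)*0 = 0)
T(J) = 1
G(C) = 0
(1/(T(2) + G(39)))**2 = (1/(1 + 0))**2 = (1/1)**2 = 1**2 = 1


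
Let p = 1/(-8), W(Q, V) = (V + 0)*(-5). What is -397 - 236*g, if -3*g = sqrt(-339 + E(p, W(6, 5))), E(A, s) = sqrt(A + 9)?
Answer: -397 + 118*I*sqrt(1356 - sqrt(142))/3 ≈ -397.0 + 1442.0*I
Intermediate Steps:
W(Q, V) = -5*V (W(Q, V) = V*(-5) = -5*V)
p = -1/8 ≈ -0.12500
E(A, s) = sqrt(9 + A)
g = -sqrt(-339 + sqrt(142)/4)/3 (g = -sqrt(-339 + sqrt(9 - 1/8))/3 = -sqrt(-339 + sqrt(71/8))/3 = -sqrt(-339 + sqrt(142)/4)/3 ≈ -6.1103*I)
-397 - 236*g = -397 - (-118)*I*sqrt(1356 - sqrt(142))/3 = -397 + 118*I*sqrt(1356 - sqrt(142))/3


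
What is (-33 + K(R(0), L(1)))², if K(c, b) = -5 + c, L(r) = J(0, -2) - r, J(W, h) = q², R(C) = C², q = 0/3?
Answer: 1444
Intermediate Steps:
q = 0 (q = 0*(⅓) = 0)
J(W, h) = 0 (J(W, h) = 0² = 0)
L(r) = -r (L(r) = 0 - r = -r)
(-33 + K(R(0), L(1)))² = (-33 + (-5 + 0²))² = (-33 + (-5 + 0))² = (-33 - 5)² = (-38)² = 1444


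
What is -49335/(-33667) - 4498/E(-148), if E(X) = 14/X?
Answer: 11206473629/235669 ≈ 47552.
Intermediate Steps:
-49335/(-33667) - 4498/E(-148) = -49335/(-33667) - 4498/(14/(-148)) = -49335*(-1/33667) - 4498/(14*(-1/148)) = 49335/33667 - 4498/(-7/74) = 49335/33667 - 4498*(-74/7) = 49335/33667 + 332852/7 = 11206473629/235669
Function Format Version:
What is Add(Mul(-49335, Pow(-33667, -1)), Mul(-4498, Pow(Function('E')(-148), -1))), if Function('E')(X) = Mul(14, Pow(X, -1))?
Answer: Rational(11206473629, 235669) ≈ 47552.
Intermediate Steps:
Add(Mul(-49335, Pow(-33667, -1)), Mul(-4498, Pow(Function('E')(-148), -1))) = Add(Mul(-49335, Pow(-33667, -1)), Mul(-4498, Pow(Mul(14, Pow(-148, -1)), -1))) = Add(Mul(-49335, Rational(-1, 33667)), Mul(-4498, Pow(Mul(14, Rational(-1, 148)), -1))) = Add(Rational(49335, 33667), Mul(-4498, Pow(Rational(-7, 74), -1))) = Add(Rational(49335, 33667), Mul(-4498, Rational(-74, 7))) = Add(Rational(49335, 33667), Rational(332852, 7)) = Rational(11206473629, 235669)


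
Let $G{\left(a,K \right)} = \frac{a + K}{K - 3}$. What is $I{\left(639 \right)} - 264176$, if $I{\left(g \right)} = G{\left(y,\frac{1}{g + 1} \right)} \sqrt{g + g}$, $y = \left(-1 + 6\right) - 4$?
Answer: $-264176 - \frac{1923 \sqrt{142}}{1919} \approx -2.6419 \cdot 10^{5}$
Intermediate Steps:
$y = 1$ ($y = 5 - 4 = 1$)
$G{\left(a,K \right)} = \frac{K + a}{-3 + K}$
$I{\left(g \right)} = \frac{\sqrt{2} \sqrt{g} \left(1 + \frac{1}{1 + g}\right)}{-3 + \frac{1}{1 + g}}$ ($I{\left(g \right)} = \frac{\frac{1}{g + 1} + 1}{-3 + \frac{1}{g + 1}} \sqrt{g + g} = \frac{\frac{1}{1 + g} + 1}{-3 + \frac{1}{1 + g}} \sqrt{2 g} = \frac{1 + \frac{1}{1 + g}}{-3 + \frac{1}{1 + g}} \sqrt{2} \sqrt{g} = \frac{\sqrt{2} \sqrt{g} \left(1 + \frac{1}{1 + g}\right)}{-3 + \frac{1}{1 + g}}$)
$I{\left(639 \right)} - 264176 = \frac{\sqrt{2} \sqrt{639} \left(-2 - 639\right)}{2 + 3 \cdot 639} - 264176 = \frac{\sqrt{2} \cdot 3 \sqrt{71} \left(-2 - 639\right)}{2 + 1917} - 264176 = \sqrt{2} \cdot 3 \sqrt{71} \cdot \frac{1}{1919} \left(-641\right) - 264176 = - \frac{1923 \sqrt{142}}{1919} - 264176 = -264176 - \frac{1923 \sqrt{142}}{1919}$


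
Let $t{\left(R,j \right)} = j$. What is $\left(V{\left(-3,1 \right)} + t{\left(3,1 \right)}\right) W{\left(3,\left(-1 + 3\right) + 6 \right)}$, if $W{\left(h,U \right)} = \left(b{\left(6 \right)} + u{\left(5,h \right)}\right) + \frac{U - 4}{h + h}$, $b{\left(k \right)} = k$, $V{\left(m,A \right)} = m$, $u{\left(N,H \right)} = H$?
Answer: $- \frac{58}{3} \approx -19.333$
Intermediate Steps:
$W{\left(h,U \right)} = 6 + h + \frac{-4 + U}{2 h}$ ($W{\left(h,U \right)} = \left(6 + h\right) + \frac{U - 4}{h + h} = \left(6 + h\right) + \frac{-4 + U}{2 h} = 6 + h + \frac{-4 + U}{2 h}$)
$\left(V{\left(-3,1 \right)} + t{\left(3,1 \right)}\right) W{\left(3,\left(-1 + 3\right) + 6 \right)} = \left(-3 + 1\right) \frac{-2 + \frac{\left(-1 + 3\right) + 6}{2} + 3 \left(6 + 3\right)}{3} = - 2 \frac{-2 + \frac{2 + 6}{2} + 3 \cdot 9}{3} = - 2 \frac{-2 + \frac{1}{2} \cdot 8 + 27}{3} = - 2 \frac{-2 + 4 + 27}{3} = - 2 \cdot \frac{1}{3} \cdot 29 = \left(-2\right) \frac{29}{3} = - \frac{58}{3}$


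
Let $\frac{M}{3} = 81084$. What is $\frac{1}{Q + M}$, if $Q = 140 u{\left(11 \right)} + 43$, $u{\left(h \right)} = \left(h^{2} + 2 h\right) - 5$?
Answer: $\frac{1}{262615} \approx 3.8079 \cdot 10^{-6}$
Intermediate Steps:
$u{\left(h \right)} = -5 + h^{2} + 2 h$
$M = 243252$ ($M = 3 \cdot 81084 = 243252$)
$Q = 19363$ ($Q = 140 \left(-5 + 11^{2} + 2 \cdot 11\right) + 43 = 140 \left(-5 + 121 + 22\right) + 43 = 140 \cdot 138 + 43 = 19320 + 43 = 19363$)
$\frac{1}{Q + M} = \frac{1}{19363 + 243252} = \frac{1}{262615}$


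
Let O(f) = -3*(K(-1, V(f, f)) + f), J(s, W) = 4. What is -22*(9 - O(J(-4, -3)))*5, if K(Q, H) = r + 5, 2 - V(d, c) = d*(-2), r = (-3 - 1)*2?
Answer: -1320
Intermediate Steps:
r = -8 (r = -4*2 = -8)
V(d, c) = 2 + 2*d (V(d, c) = 2 - d*(-2) = 2 - (-2)*d = 2 + 2*d)
K(Q, H) = -3 (K(Q, H) = -8 + 5 = -3)
O(f) = 9 - 3*f (O(f) = -3*(-3 + f) = 9 - 3*f)
-22*(9 - O(J(-4, -3)))*5 = -22*(9 - (9 - 3*4))*5 = -22*(9 - (9 - 12))*5 = -22*(9 - 1*(-3))*5 = -22*(9 + 3)*5 = -22*12*5 = -264*5 = -1320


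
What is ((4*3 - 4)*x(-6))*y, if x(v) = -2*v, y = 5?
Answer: 480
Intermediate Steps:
((4*3 - 4)*x(-6))*y = ((4*3 - 4)*(-2*(-6)))*5 = ((12 - 4)*12)*5 = (8*12)*5 = 96*5 = 480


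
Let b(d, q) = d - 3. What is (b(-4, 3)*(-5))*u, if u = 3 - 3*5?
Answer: -420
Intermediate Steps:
b(d, q) = -3 + d
u = -12 (u = 3 - 15 = -12)
(b(-4, 3)*(-5))*u = ((-3 - 4)*(-5))*(-12) = -7*(-5)*(-12) = 35*(-12) = -420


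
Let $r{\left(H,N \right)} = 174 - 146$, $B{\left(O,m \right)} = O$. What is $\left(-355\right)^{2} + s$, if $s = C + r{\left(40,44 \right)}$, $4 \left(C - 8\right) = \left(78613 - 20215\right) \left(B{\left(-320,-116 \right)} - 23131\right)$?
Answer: $- \frac{684493627}{2} \approx -3.4225 \cdot 10^{8}$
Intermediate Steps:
$r{\left(H,N \right)} = 28$ ($r{\left(H,N \right)} = 174 - 146 = 28$)
$C = - \frac{684745733}{2}$ ($C = 8 + \frac{\left(78613 - 20215\right) \left(-320 - 23131\right)}{4} = 8 + \frac{58398 \left(-23451\right)}{4} = 8 + \frac{1}{4} \left(-1369491498\right) = 8 - \frac{684745749}{2} = - \frac{684745733}{2} \approx -3.4237 \cdot 10^{8}$)
$s = - \frac{684745677}{2}$ ($s = - \frac{684745733}{2} + 28 = - \frac{684745677}{2} \approx -3.4237 \cdot 10^{8}$)
$\left(-355\right)^{2} + s = \left(-355\right)^{2} - \frac{684745677}{2} = 126025 - \frac{684745677}{2} = - \frac{684493627}{2}$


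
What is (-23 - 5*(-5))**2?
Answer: 4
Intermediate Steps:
(-23 - 5*(-5))**2 = (-23 + 25)**2 = 2**2 = 4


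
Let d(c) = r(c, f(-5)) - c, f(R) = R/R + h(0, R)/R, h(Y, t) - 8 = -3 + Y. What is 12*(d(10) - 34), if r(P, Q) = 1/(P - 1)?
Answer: -1580/3 ≈ -526.67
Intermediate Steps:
h(Y, t) = 5 + Y (h(Y, t) = 8 + (-3 + Y) = 5 + Y)
f(R) = 1 + 5/R (f(R) = R/R + (5 + 0)/R = 1 + 5/R)
r(P, Q) = 1/(-1 + P)
d(c) = 1/(-1 + c) - c
12*(d(10) - 34) = 12*((1 - 1*10*(-1 + 10))/(-1 + 10) - 34) = 12*((1 - 1*10*9)/9 - 34) = 12*((1 - 90)/9 - 34) = 12*((1/9)*(-89) - 34) = 12*(-89/9 - 34) = 12*(-395/9) = -1580/3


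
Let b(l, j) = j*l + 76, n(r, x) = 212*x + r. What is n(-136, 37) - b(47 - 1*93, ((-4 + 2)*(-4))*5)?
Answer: 9472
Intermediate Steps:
n(r, x) = r + 212*x
b(l, j) = 76 + j*l
n(-136, 37) - b(47 - 1*93, ((-4 + 2)*(-4))*5) = (-136 + 212*37) - (76 + (((-4 + 2)*(-4))*5)*(47 - 1*93)) = (-136 + 7844) - (76 + (-2*(-4)*5)*(47 - 93)) = 7708 - (76 + (8*5)*(-46)) = 7708 - (76 + 40*(-46)) = 7708 - (76 - 1840) = 7708 - 1*(-1764) = 7708 + 1764 = 9472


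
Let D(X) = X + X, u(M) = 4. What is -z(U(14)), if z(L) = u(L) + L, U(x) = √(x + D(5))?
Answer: -4 - 2*√6 ≈ -8.8990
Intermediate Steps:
D(X) = 2*X
U(x) = √(10 + x) (U(x) = √(x + 2*5) = √(x + 10) = √(10 + x))
z(L) = 4 + L
-z(U(14)) = -(4 + √(10 + 14)) = -(4 + √24) = -(4 + 2*√6) = -4 - 2*√6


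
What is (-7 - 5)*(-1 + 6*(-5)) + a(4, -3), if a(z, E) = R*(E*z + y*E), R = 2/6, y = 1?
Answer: 367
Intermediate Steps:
R = ⅓ (R = 2*(⅙) = ⅓ ≈ 0.33333)
a(z, E) = E/3 + E*z/3 (a(z, E) = (E*z + 1*E)/3 = (E*z + E)/3 = (E + E*z)/3 = E/3 + E*z/3)
(-7 - 5)*(-1 + 6*(-5)) + a(4, -3) = (-7 - 5)*(-1 + 6*(-5)) + (⅓)*(-3)*(1 + 4) = -12*(-1 - 30) + (⅓)*(-3)*5 = -12*(-31) - 5 = 372 - 5 = 367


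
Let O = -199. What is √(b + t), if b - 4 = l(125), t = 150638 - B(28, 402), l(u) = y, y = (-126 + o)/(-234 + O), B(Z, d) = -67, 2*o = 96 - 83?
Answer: √113025325778/866 ≈ 388.21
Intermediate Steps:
o = 13/2 (o = (96 - 83)/2 = (½)*13 = 13/2 ≈ 6.5000)
y = 239/866 (y = (-126 + 13/2)/(-234 - 199) = -239/2/(-433) = -239/2*(-1/433) = 239/866 ≈ 0.27598)
l(u) = 239/866
t = 150705 (t = 150638 - 1*(-67) = 150638 + 67 = 150705)
b = 3703/866 (b = 4 + 239/866 = 3703/866 ≈ 4.2760)
√(b + t) = √(3703/866 + 150705) = √(130514233/866) = √113025325778/866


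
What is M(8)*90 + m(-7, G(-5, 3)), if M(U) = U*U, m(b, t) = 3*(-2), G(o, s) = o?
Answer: 5754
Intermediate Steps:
m(b, t) = -6
M(U) = U²
M(8)*90 + m(-7, G(-5, 3)) = 8²*90 - 6 = 64*90 - 6 = 5760 - 6 = 5754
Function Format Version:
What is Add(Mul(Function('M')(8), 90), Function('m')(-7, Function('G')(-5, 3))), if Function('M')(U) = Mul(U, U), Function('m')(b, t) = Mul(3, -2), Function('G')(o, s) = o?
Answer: 5754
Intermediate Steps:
Function('m')(b, t) = -6
Function('M')(U) = Pow(U, 2)
Add(Mul(Function('M')(8), 90), Function('m')(-7, Function('G')(-5, 3))) = Add(Mul(Pow(8, 2), 90), -6) = Add(Mul(64, 90), -6) = Add(5760, -6) = 5754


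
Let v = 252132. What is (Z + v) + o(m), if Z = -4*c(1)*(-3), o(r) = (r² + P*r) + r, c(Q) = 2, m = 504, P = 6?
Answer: 509700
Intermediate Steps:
o(r) = r² + 7*r (o(r) = (r² + 6*r) + r = r² + 7*r)
Z = 24 (Z = -4*2*(-3) = -8*(-3) = 24)
(Z + v) + o(m) = (24 + 252132) + 504*(7 + 504) = 252156 + 504*511 = 252156 + 257544 = 509700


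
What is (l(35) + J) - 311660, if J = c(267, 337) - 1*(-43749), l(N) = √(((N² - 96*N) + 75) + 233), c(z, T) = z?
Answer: -267644 + 3*I*√203 ≈ -2.6764e+5 + 42.743*I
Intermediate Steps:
l(N) = √(308 + N² - 96*N) (l(N) = √((75 + N² - 96*N) + 233) = √(308 + N² - 96*N))
J = 44016 (J = 267 - 1*(-43749) = 267 + 43749 = 44016)
(l(35) + J) - 311660 = (√(308 + 35² - 96*35) + 44016) - 311660 = (√(308 + 1225 - 3360) + 44016) - 311660 = (√(-1827) + 44016) - 311660 = (3*I*√203 + 44016) - 311660 = (44016 + 3*I*√203) - 311660 = -267644 + 3*I*√203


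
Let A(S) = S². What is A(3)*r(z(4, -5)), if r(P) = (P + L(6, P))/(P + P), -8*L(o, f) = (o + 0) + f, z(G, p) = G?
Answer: 99/32 ≈ 3.0938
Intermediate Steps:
L(o, f) = -f/8 - o/8 (L(o, f) = -((o + 0) + f)/8 = -(o + f)/8 = -(f + o)/8 = -f/8 - o/8)
r(P) = (-¾ + 7*P/8)/(2*P) (r(P) = (P + (-P/8 - ⅛*6))/(P + P) = (P + (-P/8 - ¾))/((2*P)) = (P + (-¾ - P/8))*(1/(2*P)) = (-¾ + 7*P/8)*(1/(2*P)) = (-¾ + 7*P/8)/(2*P))
A(3)*r(z(4, -5)) = 3²*((1/16)*(-6 + 7*4)/4) = 9*((1/16)*(¼)*(-6 + 28)) = 9*((1/16)*(¼)*22) = 9*(11/32) = 99/32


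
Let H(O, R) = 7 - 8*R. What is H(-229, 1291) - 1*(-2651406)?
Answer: 2641085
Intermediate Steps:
H(-229, 1291) - 1*(-2651406) = (7 - 8*1291) - 1*(-2651406) = (7 - 10328) + 2651406 = -10321 + 2651406 = 2641085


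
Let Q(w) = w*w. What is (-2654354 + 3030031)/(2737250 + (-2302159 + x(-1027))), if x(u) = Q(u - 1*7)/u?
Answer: 385820279/445769301 ≈ 0.86552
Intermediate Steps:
Q(w) = w**2
x(u) = (-7 + u)**2/u (x(u) = (u - 1*7)**2/u = (u - 7)**2/u = (-7 + u)**2/u)
(-2654354 + 3030031)/(2737250 + (-2302159 + x(-1027))) = (-2654354 + 3030031)/(2737250 + (-2302159 + (-7 - 1027)**2/(-1027))) = 375677/(2737250 + (-2302159 - 1/1027*(-1034)**2)) = 375677/(2737250 + (-2302159 - 1/1027*1069156)) = 375677/(2737250 + (-2302159 - 1069156/1027)) = 375677/(2737250 - 2365386449/1027) = 375677/(445769301/1027) = 375677*(1027/445769301) = 385820279/445769301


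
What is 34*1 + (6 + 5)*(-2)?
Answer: 12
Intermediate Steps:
34*1 + (6 + 5)*(-2) = 34 + 11*(-2) = 34 - 22 = 12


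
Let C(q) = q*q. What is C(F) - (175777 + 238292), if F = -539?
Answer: -123548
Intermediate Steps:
C(q) = q²
C(F) - (175777 + 238292) = (-539)² - (175777 + 238292) = 290521 - 1*414069 = 290521 - 414069 = -123548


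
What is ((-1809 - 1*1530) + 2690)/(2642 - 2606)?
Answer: -649/36 ≈ -18.028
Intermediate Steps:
((-1809 - 1*1530) + 2690)/(2642 - 2606) = ((-1809 - 1530) + 2690)/36 = (-3339 + 2690)*(1/36) = -649*1/36 = -649/36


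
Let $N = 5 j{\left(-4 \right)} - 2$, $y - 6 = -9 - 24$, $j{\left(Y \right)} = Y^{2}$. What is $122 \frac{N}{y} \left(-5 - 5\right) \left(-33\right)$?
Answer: $- \frac{348920}{3} \approx -1.1631 \cdot 10^{5}$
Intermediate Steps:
$y = -27$ ($y = 6 - 33 = -27$)
$N = 78$ ($N = 5 \left(-4\right)^{2} - 2 = 5 \cdot 16 - 2 = 80 - 2 = 78$)
$122 \frac{N}{y} \left(-5 - 5\right) \left(-33\right) = 122 \frac{78}{-27} \left(-5 - 5\right) \left(-33\right) = 122 \cdot 78 \left(- \frac{1}{27}\right) \left(-5 - 5\right) \left(-33\right) = 122 \left(\left(- \frac{26}{9}\right) \left(-10\right)\right) \left(-33\right) = 122 \cdot \frac{260}{9} \left(-33\right) = \frac{31720}{9} \left(-33\right) = - \frac{348920}{3}$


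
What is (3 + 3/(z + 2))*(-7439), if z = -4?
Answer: -22317/2 ≈ -11159.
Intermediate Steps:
(3 + 3/(z + 2))*(-7439) = (3 + 3/(-4 + 2))*(-7439) = (3 + 3/(-2))*(-7439) = (3 + 3*(-½))*(-7439) = (3 - 3/2)*(-7439) = (3/2)*(-7439) = -22317/2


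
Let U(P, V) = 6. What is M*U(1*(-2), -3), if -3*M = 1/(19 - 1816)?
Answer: 2/1797 ≈ 0.0011130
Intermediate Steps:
M = 1/5391 (M = -1/(3*(19 - 1816)) = -⅓/(-1797) = -⅓*(-1/1797) = 1/5391 ≈ 0.00018549)
M*U(1*(-2), -3) = (1/5391)*6 = 2/1797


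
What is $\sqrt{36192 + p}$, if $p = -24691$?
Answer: $\sqrt{11501} \approx 107.24$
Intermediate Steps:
$\sqrt{36192 + p} = \sqrt{36192 - 24691} = \sqrt{11501}$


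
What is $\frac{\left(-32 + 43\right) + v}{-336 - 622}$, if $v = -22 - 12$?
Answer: $\frac{23}{958} \approx 0.024008$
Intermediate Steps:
$v = -34$
$\frac{\left(-32 + 43\right) + v}{-336 - 622} = \frac{\left(-32 + 43\right) - 34}{-336 - 622} = \frac{11 - 34}{-958} = \left(-23\right) \left(- \frac{1}{958}\right) = \frac{23}{958}$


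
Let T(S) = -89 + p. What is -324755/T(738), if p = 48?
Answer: 324755/41 ≈ 7920.9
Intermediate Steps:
T(S) = -41 (T(S) = -89 + 48 = -41)
-324755/T(738) = -324755/(-41) = -324755*(-1/41) = 324755/41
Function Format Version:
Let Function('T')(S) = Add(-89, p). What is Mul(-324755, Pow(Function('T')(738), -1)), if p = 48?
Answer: Rational(324755, 41) ≈ 7920.9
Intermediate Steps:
Function('T')(S) = -41 (Function('T')(S) = Add(-89, 48) = -41)
Mul(-324755, Pow(Function('T')(738), -1)) = Mul(-324755, Pow(-41, -1)) = Mul(-324755, Rational(-1, 41)) = Rational(324755, 41)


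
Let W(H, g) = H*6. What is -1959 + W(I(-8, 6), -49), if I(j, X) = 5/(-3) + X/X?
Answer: -1963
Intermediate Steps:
I(j, X) = -2/3 (I(j, X) = 5*(-1/3) + 1 = -5/3 + 1 = -2/3)
W(H, g) = 6*H
-1959 + W(I(-8, 6), -49) = -1959 + 6*(-2/3) = -1959 - 4 = -1963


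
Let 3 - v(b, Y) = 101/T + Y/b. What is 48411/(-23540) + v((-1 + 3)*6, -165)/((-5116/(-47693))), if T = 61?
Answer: 92601079189/667842640 ≈ 138.66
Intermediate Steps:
v(b, Y) = 82/61 - Y/b (v(b, Y) = 3 - (101/61 + Y/b) = 3 + (-101/61 - Y/b) = 82/61 - Y/b)
48411/(-23540) + v((-1 + 3)*6, -165)/((-5116/(-47693))) = 48411/(-23540) + (82/61 - 1*(-165)/(-1 + 3)*6)/((-5116/(-47693))) = 48411*(-1/23540) + (82/61 - 1*(-165)/2*6)/((-5116*(-1/47693))) = -4401/2140 + (82/61 - 1*(-165)/12)/(5116/47693) = -4401/2140 + (82/61 - 1*(-165)*1/12)*(47693/5116) = -4401/2140 + (82/61 + 55/4)*(47693/5116) = -4401/2140 + (3683/244)*(47693/5116) = -4401/2140 + 175653319/1248304 = 92601079189/667842640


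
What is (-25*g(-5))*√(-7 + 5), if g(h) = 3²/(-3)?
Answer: 75*I*√2 ≈ 106.07*I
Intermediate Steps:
g(h) = -3 (g(h) = 9*(-⅓) = -3)
(-25*g(-5))*√(-7 + 5) = (-25*(-3))*√(-7 + 5) = 75*√(-2) = 75*(I*√2) = 75*I*√2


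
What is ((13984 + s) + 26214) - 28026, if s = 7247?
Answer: 19419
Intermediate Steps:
((13984 + s) + 26214) - 28026 = ((13984 + 7247) + 26214) - 28026 = (21231 + 26214) - 28026 = 47445 - 28026 = 19419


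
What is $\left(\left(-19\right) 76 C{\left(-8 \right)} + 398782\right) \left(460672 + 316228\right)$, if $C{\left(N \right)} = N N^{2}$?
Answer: $884197659000$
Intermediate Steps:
$C{\left(N \right)} = N^{3}$
$\left(\left(-19\right) 76 C{\left(-8 \right)} + 398782\right) \left(460672 + 316228\right) = \left(\left(-19\right) 76 \left(-8\right)^{3} + 398782\right) \left(460672 + 316228\right) = \left(\left(-1444\right) \left(-512\right) + 398782\right) 776900 = \left(739328 + 398782\right) 776900 = 1138110 \cdot 776900 = 884197659000$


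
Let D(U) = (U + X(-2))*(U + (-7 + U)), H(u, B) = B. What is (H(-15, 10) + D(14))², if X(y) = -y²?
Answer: 48400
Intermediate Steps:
D(U) = (-7 + 2*U)*(-4 + U) (D(U) = (U - 1*(-2)²)*(U + (-7 + U)) = (U - 1*4)*(-7 + 2*U) = (U - 4)*(-7 + 2*U) = (-4 + U)*(-7 + 2*U) = (-7 + 2*U)*(-4 + U))
(H(-15, 10) + D(14))² = (10 + (28 - 15*14 + 2*14²))² = (10 + (28 - 210 + 2*196))² = (10 + (28 - 210 + 392))² = (10 + 210)² = 220² = 48400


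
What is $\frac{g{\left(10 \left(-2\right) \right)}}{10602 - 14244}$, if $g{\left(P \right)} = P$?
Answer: $\frac{10}{1821} \approx 0.0054915$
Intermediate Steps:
$\frac{g{\left(10 \left(-2\right) \right)}}{10602 - 14244} = \frac{10 \left(-2\right)}{10602 - 14244} = - \frac{20}{10602 - 14244} = - \frac{20}{-3642} = \left(-20\right) \left(- \frac{1}{3642}\right) = \frac{10}{1821}$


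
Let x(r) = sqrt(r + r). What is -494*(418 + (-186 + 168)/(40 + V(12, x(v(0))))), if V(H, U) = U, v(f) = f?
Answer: -2062697/10 ≈ -2.0627e+5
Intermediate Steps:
x(r) = sqrt(2)*sqrt(r) (x(r) = sqrt(2*r) = sqrt(2)*sqrt(r))
-494*(418 + (-186 + 168)/(40 + V(12, x(v(0))))) = -494*(418 + (-186 + 168)/(40 + sqrt(2)*sqrt(0))) = -494*(418 - 18/(40 + sqrt(2)*0)) = -494*(418 - 18/(40 + 0)) = -494*(418 - 18/40) = -494*(418 - 18*1/40) = -494*(418 - 9/20) = -494*8351/20 = -2062697/10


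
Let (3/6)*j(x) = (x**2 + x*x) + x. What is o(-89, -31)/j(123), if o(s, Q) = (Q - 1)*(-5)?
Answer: 80/30381 ≈ 0.0026332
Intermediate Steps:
o(s, Q) = 5 - 5*Q (o(s, Q) = (-1 + Q)*(-5) = 5 - 5*Q)
j(x) = 2*x + 4*x**2 (j(x) = 2*((x**2 + x*x) + x) = 2*((x**2 + x**2) + x) = 2*(2*x**2 + x) = 2*(x + 2*x**2) = 2*x + 4*x**2)
o(-89, -31)/j(123) = (5 - 5*(-31))/((2*123*(1 + 2*123))) = (5 + 155)/((2*123*(1 + 246))) = 160/((2*123*247)) = 160/60762 = 160*(1/60762) = 80/30381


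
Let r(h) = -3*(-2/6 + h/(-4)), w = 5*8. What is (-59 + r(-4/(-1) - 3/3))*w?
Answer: -2230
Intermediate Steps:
w = 40
r(h) = 1 + 3*h/4 (r(h) = -3*(-2*1/6 + h*(-1/4)) = -3*(-1/3 - h/4) = 1 + 3*h/4)
(-59 + r(-4/(-1) - 3/3))*w = (-59 + (1 + 3*(-4/(-1) - 3/3)/4))*40 = (-59 + (1 + 3*(-4*(-1) - 3*1/3)/4))*40 = (-59 + (1 + 3*(4 - 1)/4))*40 = (-59 + (1 + (3/4)*3))*40 = (-59 + (1 + 9/4))*40 = (-59 + 13/4)*40 = -223/4*40 = -2230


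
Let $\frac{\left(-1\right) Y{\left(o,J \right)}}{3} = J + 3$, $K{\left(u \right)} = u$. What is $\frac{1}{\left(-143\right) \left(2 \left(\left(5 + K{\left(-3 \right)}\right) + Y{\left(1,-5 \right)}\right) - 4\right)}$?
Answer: $- \frac{1}{1716} \approx -0.00058275$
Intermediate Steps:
$Y{\left(o,J \right)} = -9 - 3 J$ ($Y{\left(o,J \right)} = - 3 \left(J + 3\right) = - 3 \left(3 + J\right) = -9 - 3 J$)
$\frac{1}{\left(-143\right) \left(2 \left(\left(5 + K{\left(-3 \right)}\right) + Y{\left(1,-5 \right)}\right) - 4\right)} = \frac{1}{\left(-143\right) \left(2 \left(\left(5 - 3\right) - -6\right) - 4\right)} = \frac{1}{\left(-143\right) \left(2 \left(2 + \left(-9 + 15\right)\right) - 4\right)} = \frac{1}{\left(-143\right) \left(2 \left(2 + 6\right) - 4\right)} = \frac{1}{\left(-143\right) \left(2 \cdot 8 - 4\right)} = \frac{1}{\left(-143\right) \left(16 - 4\right)} = \frac{1}{\left(-143\right) 12} = \frac{1}{-1716} = - \frac{1}{1716}$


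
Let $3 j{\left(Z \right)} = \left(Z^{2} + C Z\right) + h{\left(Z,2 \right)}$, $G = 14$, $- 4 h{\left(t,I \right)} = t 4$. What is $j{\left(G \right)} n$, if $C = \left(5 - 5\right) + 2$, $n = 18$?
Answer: $1260$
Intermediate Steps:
$h{\left(t,I \right)} = - t$ ($h{\left(t,I \right)} = - \frac{t 4}{4} = - \frac{4 t}{4} = - t$)
$C = 2$ ($C = 0 + 2 = 2$)
$j{\left(Z \right)} = \frac{Z}{3} + \frac{Z^{2}}{3}$ ($j{\left(Z \right)} = \frac{\left(Z^{2} + 2 Z\right) - Z}{3} = \frac{Z + Z^{2}}{3} = \frac{Z}{3} + \frac{Z^{2}}{3}$)
$j{\left(G \right)} n = \frac{1}{3} \cdot 14 \left(1 + 14\right) 18 = \frac{1}{3} \cdot 14 \cdot 15 \cdot 18 = 70 \cdot 18 = 1260$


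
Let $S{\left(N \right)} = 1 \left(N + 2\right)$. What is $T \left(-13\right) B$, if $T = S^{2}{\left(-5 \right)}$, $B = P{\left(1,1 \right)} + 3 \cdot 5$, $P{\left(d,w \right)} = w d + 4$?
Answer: $-2340$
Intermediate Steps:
$P{\left(d,w \right)} = 4 + d w$ ($P{\left(d,w \right)} = d w + 4 = 4 + d w$)
$S{\left(N \right)} = 2 + N$ ($S{\left(N \right)} = 1 \left(2 + N\right) = 2 + N$)
$B = 20$ ($B = \left(4 + 1 \cdot 1\right) + 3 \cdot 5 = \left(4 + 1\right) + 15 = 5 + 15 = 20$)
$T = 9$ ($T = \left(2 - 5\right)^{2} = \left(-3\right)^{2} = 9$)
$T \left(-13\right) B = 9 \left(-13\right) 20 = \left(-117\right) 20 = -2340$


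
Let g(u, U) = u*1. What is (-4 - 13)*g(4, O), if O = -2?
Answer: -68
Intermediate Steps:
g(u, U) = u
(-4 - 13)*g(4, O) = (-4 - 13)*4 = -17*4 = -68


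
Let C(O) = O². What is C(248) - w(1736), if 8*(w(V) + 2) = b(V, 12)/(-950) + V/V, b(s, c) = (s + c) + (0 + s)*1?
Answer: 233724067/3800 ≈ 61506.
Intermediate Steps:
b(s, c) = c + 2*s (b(s, c) = (c + s) + s*1 = (c + s) + s = c + 2*s)
w(V) = -7131/3800 - V/3800 (w(V) = -2 + ((12 + 2*V)/(-950) + V/V)/8 = -2 + ((12 + 2*V)*(-1/950) + 1)/8 = -2 + ((-6/475 - V/475) + 1)/8 = -2 + (469/475 - V/475)/8 = -2 + (469/3800 - V/3800) = -7131/3800 - V/3800)
C(248) - w(1736) = 248² - (-7131/3800 - 1/3800*1736) = 61504 - (-7131/3800 - 217/475) = 61504 - 1*(-8867/3800) = 61504 + 8867/3800 = 233724067/3800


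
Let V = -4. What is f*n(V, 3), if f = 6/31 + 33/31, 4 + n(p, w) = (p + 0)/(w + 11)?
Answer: -1170/217 ≈ -5.3917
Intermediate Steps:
n(p, w) = -4 + p/(11 + w) (n(p, w) = -4 + (p + 0)/(w + 11) = -4 + p/(11 + w))
f = 39/31 (f = 6*(1/31) + 33*(1/31) = 6/31 + 33/31 = 39/31 ≈ 1.2581)
f*n(V, 3) = 39*((-44 - 4 - 4*3)/(11 + 3))/31 = 39*((-44 - 4 - 12)/14)/31 = 39*((1/14)*(-60))/31 = (39/31)*(-30/7) = -1170/217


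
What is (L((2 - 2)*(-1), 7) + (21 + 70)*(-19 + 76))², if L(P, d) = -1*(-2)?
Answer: 26925721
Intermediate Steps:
L(P, d) = 2
(L((2 - 2)*(-1), 7) + (21 + 70)*(-19 + 76))² = (2 + (21 + 70)*(-19 + 76))² = (2 + 91*57)² = (2 + 5187)² = 5189² = 26925721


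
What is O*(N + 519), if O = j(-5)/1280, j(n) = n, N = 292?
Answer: -811/256 ≈ -3.1680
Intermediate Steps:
O = -1/256 (O = -5/1280 = -5*1/1280 = -1/256 ≈ -0.0039063)
O*(N + 519) = -(292 + 519)/256 = -1/256*811 = -811/256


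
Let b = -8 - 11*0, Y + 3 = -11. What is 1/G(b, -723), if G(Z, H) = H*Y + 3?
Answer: 1/10125 ≈ 9.8765e-5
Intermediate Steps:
Y = -14 (Y = -3 - 11 = -14)
b = -8 (b = -8 + 0 = -8)
G(Z, H) = 3 - 14*H (G(Z, H) = H*(-14) + 3 = -14*H + 3 = 3 - 14*H)
1/G(b, -723) = 1/(3 - 14*(-723)) = 1/(3 + 10122) = 1/10125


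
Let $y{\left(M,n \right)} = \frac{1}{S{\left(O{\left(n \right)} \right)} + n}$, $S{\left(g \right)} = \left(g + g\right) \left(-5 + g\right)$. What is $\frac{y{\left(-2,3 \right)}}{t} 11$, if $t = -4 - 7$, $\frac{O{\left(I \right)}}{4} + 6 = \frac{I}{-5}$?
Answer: $- \frac{25}{41523} \approx -0.00060208$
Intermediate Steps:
$O{\left(I \right)} = -24 - \frac{4 I}{5}$ ($O{\left(I \right)} = -24 + 4 \frac{I}{-5} = -24 + 4 I \left(- \frac{1}{5}\right) = -24 + 4 \left(- \frac{I}{5}\right) = -24 - \frac{4 I}{5}$)
$t = -11$ ($t = -4 - 7 = -11$)
$S{\left(g \right)} = 2 g \left(-5 + g\right)$
$y{\left(M,n \right)} = \frac{1}{n + 2 \left(-29 - \frac{4 n}{5}\right) \left(-24 - \frac{4 n}{5}\right)}$ ($y{\left(M,n \right)} = \frac{1}{2 \left(-24 - \frac{4 n}{5}\right) \left(-5 - \left(24 + \frac{4 n}{5}\right)\right) + n} = \frac{1}{2 \left(-24 - \frac{4 n}{5}\right) \left(-29 - \frac{4 n}{5}\right) + n} = \frac{1}{2 \left(-29 - \frac{4 n}{5}\right) \left(-24 - \frac{4 n}{5}\right) + n} = \frac{1}{n + 2 \left(-29 - \frac{4 n}{5}\right) \left(-24 - \frac{4 n}{5}\right)}$)
$\frac{y{\left(-2,3 \right)}}{t} 11 = \frac{25 \frac{1}{34800 + 32 \cdot 3^{2} + 2145 \cdot 3}}{-11} \cdot 11 = \frac{25}{34800 + 32 \cdot 9 + 6435} \left(- \frac{1}{11}\right) 11 = \frac{25}{34800 + 288 + 6435} \left(- \frac{1}{11}\right) 11 = \frac{25}{41523} \left(- \frac{1}{11}\right) 11 = \left(- \frac{25}{456753}\right) 11 = - \frac{25}{41523}$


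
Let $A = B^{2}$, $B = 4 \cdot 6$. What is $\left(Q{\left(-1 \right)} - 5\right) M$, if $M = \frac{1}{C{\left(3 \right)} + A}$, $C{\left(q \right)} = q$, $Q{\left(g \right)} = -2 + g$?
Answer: $- \frac{8}{579} \approx -0.013817$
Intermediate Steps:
$B = 24$
$A = 576$ ($A = 24^{2} = 576$)
$M = \frac{1}{579}$ ($M = \frac{1}{3 + 576} = \frac{1}{579} \approx 0.0017271$)
$\left(Q{\left(-1 \right)} - 5\right) M = \left(\left(-2 - 1\right) - 5\right) \frac{1}{579} = \left(-3 - 5\right) \frac{1}{579} = \left(-8\right) \frac{1}{579} = - \frac{8}{579}$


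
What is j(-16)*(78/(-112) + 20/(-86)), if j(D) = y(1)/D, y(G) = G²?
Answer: 2237/38528 ≈ 0.058062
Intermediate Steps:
j(D) = 1/D (j(D) = 1²/D = 1/D)
j(-16)*(78/(-112) + 20/(-86)) = (78/(-112) + 20/(-86))/(-16) = -(78*(-1/112) + 20*(-1/86))/16 = -(-39/56 - 10/43)/16 = -1/16*(-2237/2408) = 2237/38528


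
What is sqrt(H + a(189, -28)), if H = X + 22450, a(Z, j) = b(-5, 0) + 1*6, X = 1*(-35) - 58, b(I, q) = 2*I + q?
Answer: sqrt(22353) ≈ 149.51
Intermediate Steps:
b(I, q) = q + 2*I
X = -93 (X = -35 - 58 = -93)
a(Z, j) = -4 (a(Z, j) = (0 + 2*(-5)) + 1*6 = (0 - 10) + 6 = -10 + 6 = -4)
H = 22357 (H = -93 + 22450 = 22357)
sqrt(H + a(189, -28)) = sqrt(22357 - 4) = sqrt(22353)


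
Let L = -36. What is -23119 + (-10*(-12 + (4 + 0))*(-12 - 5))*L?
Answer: 25841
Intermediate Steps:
-23119 + (-10*(-12 + (4 + 0))*(-12 - 5))*L = -23119 - 10*(-12 + (4 + 0))*(-12 - 5)*(-36) = -23119 - 10*(-12 + 4)*(-17)*(-36) = -23119 - (-80)*(-17)*(-36) = -23119 - 10*136*(-36) = -23119 - 1360*(-36) = -23119 + 48960 = 25841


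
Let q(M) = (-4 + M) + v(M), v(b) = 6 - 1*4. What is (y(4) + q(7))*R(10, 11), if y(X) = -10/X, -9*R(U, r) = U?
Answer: -25/9 ≈ -2.7778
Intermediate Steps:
v(b) = 2 (v(b) = 6 - 4 = 2)
R(U, r) = -U/9
q(M) = -2 + M (q(M) = (-4 + M) + 2 = -2 + M)
(y(4) + q(7))*R(10, 11) = (-10/4 + (-2 + 7))*(-⅑*10) = (-10*¼ + 5)*(-10/9) = (-5/2 + 5)*(-10/9) = (5/2)*(-10/9) = -25/9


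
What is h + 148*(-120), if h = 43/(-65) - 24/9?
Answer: -3463849/195 ≈ -17763.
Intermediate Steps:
h = -649/195 (h = 43*(-1/65) - 24*⅑ = -43/65 - 8/3 = -649/195 ≈ -3.3282)
h + 148*(-120) = -649/195 + 148*(-120) = -649/195 - 17760 = -3463849/195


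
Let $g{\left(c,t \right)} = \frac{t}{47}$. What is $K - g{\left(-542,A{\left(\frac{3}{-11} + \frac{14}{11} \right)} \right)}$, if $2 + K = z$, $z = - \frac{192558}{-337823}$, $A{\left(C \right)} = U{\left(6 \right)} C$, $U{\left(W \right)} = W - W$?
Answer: $- \frac{483088}{337823} \approx -1.43$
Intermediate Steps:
$U{\left(W \right)} = 0$
$A{\left(C \right)} = 0$ ($A{\left(C \right)} = 0 C = 0$)
$g{\left(c,t \right)} = \frac{t}{47}$ ($g{\left(c,t \right)} = t \frac{1}{47} = \frac{t}{47}$)
$z = \frac{192558}{337823}$ ($z = \left(-192558\right) \left(- \frac{1}{337823}\right) = \frac{192558}{337823} \approx 0.57$)
$K = - \frac{483088}{337823}$ ($K = -2 + \frac{192558}{337823} = - \frac{483088}{337823} \approx -1.43$)
$K - g{\left(-542,A{\left(\frac{3}{-11} + \frac{14}{11} \right)} \right)} = - \frac{483088}{337823} - \frac{1}{47} \cdot 0 = - \frac{483088}{337823} - 0 = - \frac{483088}{337823} + 0 = - \frac{483088}{337823}$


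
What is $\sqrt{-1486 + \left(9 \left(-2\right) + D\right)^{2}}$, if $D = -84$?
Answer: $7 \sqrt{182} \approx 94.435$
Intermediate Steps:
$\sqrt{-1486 + \left(9 \left(-2\right) + D\right)^{2}} = \sqrt{-1486 + \left(9 \left(-2\right) - 84\right)^{2}} = \sqrt{-1486 + \left(-18 - 84\right)^{2}} = \sqrt{-1486 + \left(-102\right)^{2}} = \sqrt{-1486 + 10404} = \sqrt{8918} = 7 \sqrt{182}$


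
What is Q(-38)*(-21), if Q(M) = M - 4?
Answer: 882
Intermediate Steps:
Q(M) = -4 + M
Q(-38)*(-21) = (-4 - 38)*(-21) = -42*(-21) = 882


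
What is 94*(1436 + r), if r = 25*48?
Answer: 247784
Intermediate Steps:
r = 1200
94*(1436 + r) = 94*(1436 + 1200) = 94*2636 = 247784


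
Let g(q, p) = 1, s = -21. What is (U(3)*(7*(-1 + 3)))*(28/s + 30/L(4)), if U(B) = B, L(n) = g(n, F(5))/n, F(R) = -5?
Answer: 4984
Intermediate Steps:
L(n) = 1/n
(U(3)*(7*(-1 + 3)))*(28/s + 30/L(4)) = (3*(7*(-1 + 3)))*(28/(-21) + 30/(1/4)) = (3*(7*2))*(28*(-1/21) + 30/(¼)) = (3*14)*(-4/3 + 30*4) = 42*(-4/3 + 120) = 42*(356/3) = 4984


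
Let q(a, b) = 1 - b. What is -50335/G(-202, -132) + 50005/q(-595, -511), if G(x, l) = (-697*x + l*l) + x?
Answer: 123059665/1264128 ≈ 97.347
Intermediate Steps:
G(x, l) = l² - 696*x (G(x, l) = (-697*x + l²) + x = (l² - 697*x) + x = l² - 696*x)
-50335/G(-202, -132) + 50005/q(-595, -511) = -50335/((-132)² - 696*(-202)) + 50005/(1 - 1*(-511)) = -50335/(17424 + 140592) + 50005/(1 + 511) = -50335/158016 + 50005/512 = 123059665/1264128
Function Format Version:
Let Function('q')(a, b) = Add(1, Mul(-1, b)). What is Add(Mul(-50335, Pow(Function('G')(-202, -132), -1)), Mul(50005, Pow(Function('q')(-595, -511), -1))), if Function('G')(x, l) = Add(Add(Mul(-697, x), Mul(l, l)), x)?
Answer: Rational(123059665, 1264128) ≈ 97.347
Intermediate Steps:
Function('G')(x, l) = Add(Pow(l, 2), Mul(-696, x)) (Function('G')(x, l) = Add(Add(Mul(-697, x), Pow(l, 2)), x) = Add(Add(Pow(l, 2), Mul(-697, x)), x) = Add(Pow(l, 2), Mul(-696, x)))
Add(Mul(-50335, Pow(Function('G')(-202, -132), -1)), Mul(50005, Pow(Function('q')(-595, -511), -1))) = Add(Mul(-50335, Pow(Add(Pow(-132, 2), Mul(-696, -202)), -1)), Mul(50005, Pow(Add(1, Mul(-1, -511)), -1))) = Add(Mul(-50335, Pow(Add(17424, 140592), -1)), Mul(50005, Pow(Add(1, 511), -1))) = Add(Mul(-50335, Pow(158016, -1)), Mul(50005, Pow(512, -1))) = Add(Mul(-50335, Rational(1, 158016)), Mul(50005, Rational(1, 512))) = Add(Rational(-50335, 158016), Rational(50005, 512)) = Rational(123059665, 1264128)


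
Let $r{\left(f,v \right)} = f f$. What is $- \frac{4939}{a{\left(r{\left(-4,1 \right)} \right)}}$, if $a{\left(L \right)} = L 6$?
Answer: $- \frac{4939}{96} \approx -51.448$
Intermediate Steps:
$r{\left(f,v \right)} = f^{2}$
$a{\left(L \right)} = 6 L$
$- \frac{4939}{a{\left(r{\left(-4,1 \right)} \right)}} = - \frac{4939}{6 \left(-4\right)^{2}} = - \frac{4939}{6 \cdot 16} = - \frac{4939}{96}$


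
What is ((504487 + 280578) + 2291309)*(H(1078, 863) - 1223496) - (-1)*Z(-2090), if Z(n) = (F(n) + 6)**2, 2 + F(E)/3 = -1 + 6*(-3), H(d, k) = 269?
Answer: -3763103735649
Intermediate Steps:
F(E) = -63 (F(E) = -6 + 3*(-1 + 6*(-3)) = -6 + 3*(-1 - 18) = -6 + 3*(-19) = -6 - 57 = -63)
Z(n) = 3249 (Z(n) = (-63 + 6)**2 = (-57)**2 = 3249)
((504487 + 280578) + 2291309)*(H(1078, 863) - 1223496) - (-1)*Z(-2090) = ((504487 + 280578) + 2291309)*(269 - 1223496) - (-1)*3249 = (785065 + 2291309)*(-1223227) - 1*(-3249) = 3076374*(-1223227) + 3249 = -3763103738898 + 3249 = -3763103735649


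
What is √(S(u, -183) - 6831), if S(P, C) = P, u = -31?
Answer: I*√6862 ≈ 82.837*I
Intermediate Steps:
√(S(u, -183) - 6831) = √(-31 - 6831) = √(-6862) = I*√6862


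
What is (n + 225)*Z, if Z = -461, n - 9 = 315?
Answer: -253089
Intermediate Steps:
n = 324 (n = 9 + 315 = 324)
(n + 225)*Z = (324 + 225)*(-461) = 549*(-461) = -253089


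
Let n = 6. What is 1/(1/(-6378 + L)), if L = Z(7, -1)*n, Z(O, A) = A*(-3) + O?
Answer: -6318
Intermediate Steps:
Z(O, A) = O - 3*A (Z(O, A) = -3*A + O = O - 3*A)
L = 60 (L = (7 - 3*(-1))*6 = (7 + 3)*6 = 10*6 = 60)
1/(1/(-6378 + L)) = 1/(1/(-6378 + 60)) = 1/(1/(-6318)) = 1/(-1/6318) = -6318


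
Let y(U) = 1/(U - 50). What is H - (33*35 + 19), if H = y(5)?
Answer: -52831/45 ≈ -1174.0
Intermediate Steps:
y(U) = 1/(-50 + U)
H = -1/45 (H = 1/(-50 + 5) = 1/(-45) = -1/45 ≈ -0.022222)
H - (33*35 + 19) = -1/45 - (33*35 + 19) = -1/45 - (1155 + 19) = -1/45 - 1*1174 = -1/45 - 1174 = -52831/45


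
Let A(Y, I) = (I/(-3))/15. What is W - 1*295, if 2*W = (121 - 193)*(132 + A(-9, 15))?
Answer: -5035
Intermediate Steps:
A(Y, I) = -I/45 (A(Y, I) = (I*(-⅓))*(1/15) = -I/3*(1/15) = -I/45)
W = -4740 (W = ((121 - 193)*(132 - 1/45*15))/2 = (-72*(132 - ⅓))/2 = (-72*395/3)/2 = (½)*(-9480) = -4740)
W - 1*295 = -4740 - 1*295 = -4740 - 295 = -5035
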